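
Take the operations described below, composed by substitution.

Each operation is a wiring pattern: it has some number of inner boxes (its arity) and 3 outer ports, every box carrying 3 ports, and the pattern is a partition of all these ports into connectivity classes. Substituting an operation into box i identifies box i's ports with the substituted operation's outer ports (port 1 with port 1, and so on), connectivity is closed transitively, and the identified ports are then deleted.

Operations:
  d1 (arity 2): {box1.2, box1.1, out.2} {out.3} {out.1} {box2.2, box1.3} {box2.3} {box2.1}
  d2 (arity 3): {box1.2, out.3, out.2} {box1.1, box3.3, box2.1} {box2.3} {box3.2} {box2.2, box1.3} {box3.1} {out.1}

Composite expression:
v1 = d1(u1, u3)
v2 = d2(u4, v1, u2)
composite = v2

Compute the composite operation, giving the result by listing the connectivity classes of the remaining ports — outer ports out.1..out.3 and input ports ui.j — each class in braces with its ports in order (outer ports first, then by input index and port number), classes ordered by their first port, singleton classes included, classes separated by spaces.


{out.1} {out.2, out.3, u4.2} {u1.1, u1.2, u4.3} {u1.3, u3.2} {u2.1} {u2.2} {u2.3, u4.1} {u3.1} {u3.3}

Reachability decides: close wires over d2-identified ports.
after d1, the pattern on (u1, u3) reads {out.1} {out.2, u1.1, u1.2} {out.3} {u1.3, u3.2} {u3.1} {u3.3} (out.j = its outer ports)
after d2, the pattern on (u4, u1, u3, u2) reads {out.1} {out.2, out.3, u4.2} {u1.1, u1.2, u4.3} {u1.3, u3.2} {u2.1} {u2.2} {u2.3, u4.1} {u3.1} {u3.3} (out.j = its outer ports)


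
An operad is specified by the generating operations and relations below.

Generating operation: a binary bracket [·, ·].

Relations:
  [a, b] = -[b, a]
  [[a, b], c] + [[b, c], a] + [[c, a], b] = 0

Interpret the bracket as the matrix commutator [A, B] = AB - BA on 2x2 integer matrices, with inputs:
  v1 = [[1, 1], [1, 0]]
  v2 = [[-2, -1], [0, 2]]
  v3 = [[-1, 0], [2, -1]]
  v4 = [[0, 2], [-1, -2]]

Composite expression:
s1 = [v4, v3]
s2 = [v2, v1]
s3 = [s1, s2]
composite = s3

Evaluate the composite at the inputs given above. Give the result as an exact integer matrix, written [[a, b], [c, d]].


[[-12, -24], [-24, 12]]

[v4, v3] = [[4, 0], [-4, -4]]
[v2, v1] = [[-1, -3], [4, 1]]
[[v4, v3], [v2, v1]] = [[-12, -24], [-24, 12]]


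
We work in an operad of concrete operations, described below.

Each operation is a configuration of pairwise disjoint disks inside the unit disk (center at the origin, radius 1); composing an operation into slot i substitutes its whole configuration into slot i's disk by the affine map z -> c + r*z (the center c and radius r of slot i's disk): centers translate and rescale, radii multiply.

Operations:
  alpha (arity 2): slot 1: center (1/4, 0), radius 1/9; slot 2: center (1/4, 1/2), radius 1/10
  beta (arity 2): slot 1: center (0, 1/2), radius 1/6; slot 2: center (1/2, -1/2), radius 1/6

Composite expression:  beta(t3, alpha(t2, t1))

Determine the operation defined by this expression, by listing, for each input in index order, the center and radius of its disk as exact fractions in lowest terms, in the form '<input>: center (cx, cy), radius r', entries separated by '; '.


t1: center (13/24, -5/12), radius 1/60; t2: center (13/24, -1/2), radius 1/54; t3: center (0, 1/2), radius 1/6

Only the slot chain above each t matters under beta; compose those maps.
t3: after 1 affine step, its disk has center (0, 1/2), radius 1/6
t2: after 2 affine steps, its disk has center (13/24, -1/2), radius 1/54
t1: after 2 affine steps, its disk has center (13/24, -5/12), radius 1/60


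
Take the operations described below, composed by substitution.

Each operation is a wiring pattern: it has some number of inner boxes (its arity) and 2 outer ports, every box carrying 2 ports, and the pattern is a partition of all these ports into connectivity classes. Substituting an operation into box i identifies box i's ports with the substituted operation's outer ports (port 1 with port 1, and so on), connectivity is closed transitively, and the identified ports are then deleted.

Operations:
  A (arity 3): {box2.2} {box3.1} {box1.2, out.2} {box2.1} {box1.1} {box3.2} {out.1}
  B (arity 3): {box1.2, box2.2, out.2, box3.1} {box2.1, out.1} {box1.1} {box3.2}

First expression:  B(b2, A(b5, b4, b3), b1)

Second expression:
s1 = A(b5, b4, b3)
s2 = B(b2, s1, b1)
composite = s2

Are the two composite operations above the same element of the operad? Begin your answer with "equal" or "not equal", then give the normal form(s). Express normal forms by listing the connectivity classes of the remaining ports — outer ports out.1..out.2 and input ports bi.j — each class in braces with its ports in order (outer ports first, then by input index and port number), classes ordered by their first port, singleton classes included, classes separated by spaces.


equal; the common form is {out.1} {out.2, b1.1, b2.2, b5.2} {b1.2} {b2.1} {b3.1} {b3.2} {b4.1} {b4.2} {b5.1}

The first expression reduces to {out.1} {out.2, b1.1, b2.2, b5.2} {b1.2} {b2.1} {b3.1} {b3.2} {b4.1} {b4.2} {b5.1}
The second expression reduces to {out.1} {out.2, b1.1, b2.2, b5.2} {b1.2} {b2.1} {b3.1} {b3.2} {b4.1} {b4.2} {b5.1}
The normal forms match — equal.


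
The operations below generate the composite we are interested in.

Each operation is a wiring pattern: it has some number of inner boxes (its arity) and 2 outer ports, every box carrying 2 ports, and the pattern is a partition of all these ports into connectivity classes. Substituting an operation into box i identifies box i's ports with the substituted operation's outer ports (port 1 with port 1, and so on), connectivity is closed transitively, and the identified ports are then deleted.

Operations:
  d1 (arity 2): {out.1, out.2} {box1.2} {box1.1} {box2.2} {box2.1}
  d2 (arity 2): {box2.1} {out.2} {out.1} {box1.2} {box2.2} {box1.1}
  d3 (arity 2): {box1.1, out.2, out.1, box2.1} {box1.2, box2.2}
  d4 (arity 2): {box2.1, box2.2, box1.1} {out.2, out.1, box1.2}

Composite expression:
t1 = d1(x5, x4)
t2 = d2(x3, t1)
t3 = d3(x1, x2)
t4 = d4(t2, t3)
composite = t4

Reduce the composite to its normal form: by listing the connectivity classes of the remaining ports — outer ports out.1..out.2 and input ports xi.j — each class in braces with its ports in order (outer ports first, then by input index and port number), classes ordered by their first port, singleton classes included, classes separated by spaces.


{out.1, out.2} {x1.1, x2.1} {x1.2, x2.2} {x3.1} {x3.2} {x4.1} {x4.2} {x5.1} {x5.2}

Substituting into d4 glues patterns; closure does the rest.
the subtree at d1 composes to {out.1, out.2} {x4.1} {x4.2} {x5.1} {x5.2} on (x5, x4); out.j = own outer ports
the subtree at d2 composes to {out.1} {out.2} {x3.1} {x3.2} {x4.1} {x4.2} {x5.1} {x5.2} on (x3, x5, x4); out.j = own outer ports
the subtree at d3 composes to {out.1, out.2, x1.1, x2.1} {x1.2, x2.2} on (x1, x2); out.j = own outer ports
the subtree at d4 composes to {out.1, out.2} {x1.1, x2.1} {x1.2, x2.2} {x3.1} {x3.2} {x4.1} {x4.2} {x5.1} {x5.2} on (x3, x5, x4, x1, x2); out.j = own outer ports


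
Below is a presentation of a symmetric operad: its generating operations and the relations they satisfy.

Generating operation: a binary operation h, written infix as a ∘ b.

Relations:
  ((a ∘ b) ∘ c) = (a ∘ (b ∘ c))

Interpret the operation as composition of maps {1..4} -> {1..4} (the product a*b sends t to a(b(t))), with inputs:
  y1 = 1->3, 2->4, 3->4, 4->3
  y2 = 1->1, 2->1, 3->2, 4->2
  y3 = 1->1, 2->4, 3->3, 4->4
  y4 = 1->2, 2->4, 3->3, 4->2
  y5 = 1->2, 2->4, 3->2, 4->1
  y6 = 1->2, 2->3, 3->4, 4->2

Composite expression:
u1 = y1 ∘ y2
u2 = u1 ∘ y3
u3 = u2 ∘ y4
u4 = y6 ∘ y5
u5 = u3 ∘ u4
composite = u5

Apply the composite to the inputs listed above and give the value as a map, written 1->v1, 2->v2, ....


1->4, 2->4, 3->4, 4->4

(y1 ∘ y2) = 1->3, 2->3, 3->4, 4->4
((y1 ∘ y2) ∘ y3) = 1->3, 2->4, 3->4, 4->4
(((y1 ∘ y2) ∘ y3) ∘ y4) = 1->4, 2->4, 3->4, 4->4
(y6 ∘ y5) = 1->3, 2->2, 3->3, 4->2
((((y1 ∘ y2) ∘ y3) ∘ y4) ∘ (y6 ∘ y5)) = 1->4, 2->4, 3->4, 4->4


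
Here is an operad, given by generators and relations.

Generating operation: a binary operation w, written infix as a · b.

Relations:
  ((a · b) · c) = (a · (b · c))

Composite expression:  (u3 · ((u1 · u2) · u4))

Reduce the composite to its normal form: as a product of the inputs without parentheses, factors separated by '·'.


u3 · u1 · u2 · u4


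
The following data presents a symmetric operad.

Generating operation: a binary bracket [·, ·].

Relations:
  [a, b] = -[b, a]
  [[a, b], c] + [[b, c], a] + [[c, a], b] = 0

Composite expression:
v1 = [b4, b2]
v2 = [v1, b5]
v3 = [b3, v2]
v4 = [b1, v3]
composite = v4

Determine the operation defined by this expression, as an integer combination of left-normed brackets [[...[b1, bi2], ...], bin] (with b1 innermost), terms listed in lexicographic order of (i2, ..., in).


[[[[b1, b2], b4], b5], b3] - [[[[b1, b3], b2], b4], b5] + [[[[b1, b3], b4], b2], b5] + [[[[b1, b3], b5], b2], b4] - [[[[b1, b3], b5], b4], b2] - [[[[b1, b4], b2], b5], b3] - [[[[b1, b5], b2], b4], b3] + [[[[b1, b5], b4], b2], b3]

Expand each bracket as ab - ba; the b1-initial words give the coefficients.
Composite bracket: [b1, [b3, [[b4, b2], b5]]]
The bracket unfolds into 16 signed words via [a, b] = ab - ba (2^4 = 16).
Words beginning with b1 determine it all:
  from b1b2b4b5b3, sign +1: term +[[[[b1, b2], b4], b5], b3]
  from b1b3b2b4b5, sign -1: term -[[[[b1, b3], b2], b4], b5]
  from b1b3b4b2b5, sign +1: term +[[[[b1, b3], b4], b2], b5]
  from b1b3b5b2b4, sign +1: term +[[[[b1, b3], b5], b2], b4]
  from b1b3b5b4b2, sign -1: term -[[[[b1, b3], b5], b4], b2]
  from b1b4b2b5b3, sign -1: term -[[[[b1, b4], b2], b5], b3]
  from b1b5b2b4b3, sign -1: term -[[[[b1, b5], b2], b4], b3]
  from b1b5b4b2b3, sign +1: term +[[[[b1, b5], b4], b2], b3]


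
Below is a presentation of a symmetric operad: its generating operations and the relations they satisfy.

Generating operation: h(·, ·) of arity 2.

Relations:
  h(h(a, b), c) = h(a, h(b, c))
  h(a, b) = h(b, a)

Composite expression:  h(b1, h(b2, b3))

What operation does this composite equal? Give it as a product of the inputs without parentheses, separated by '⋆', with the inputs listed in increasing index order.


Shape and order are irrelevant to h; the b-input set decides.
h(b2, b3) spells out as b2 ⋆ b3
h(b1, h(b2, b3)) spells out as b1 ⋆ b2 ⋆ b3
rearranged into index order: b1 ⋆ b2 ⋆ b3

b1 ⋆ b2 ⋆ b3


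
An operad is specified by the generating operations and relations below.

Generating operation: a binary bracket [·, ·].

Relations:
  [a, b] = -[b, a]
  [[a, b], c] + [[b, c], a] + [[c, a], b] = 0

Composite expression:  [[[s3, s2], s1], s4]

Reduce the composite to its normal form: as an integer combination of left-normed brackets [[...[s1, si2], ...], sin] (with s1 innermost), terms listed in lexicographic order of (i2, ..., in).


[[[s1, s2], s3], s4] - [[[s1, s3], s2], s4]

Antisymmetry and Jacobi reduce to s1-anchored left-normed brackets.
Composite bracket: [[[s3, s2], s1], s4]
Under [a, b] = ab - ba we get 8 signed associative words (2^3 = 8).
Coefficients come from the s1-initial words:
  from s1s2s3s4, sign +1: term +[[[s1, s2], s3], s4]
  from s1s3s2s4, sign -1: term -[[[s1, s3], s2], s4]


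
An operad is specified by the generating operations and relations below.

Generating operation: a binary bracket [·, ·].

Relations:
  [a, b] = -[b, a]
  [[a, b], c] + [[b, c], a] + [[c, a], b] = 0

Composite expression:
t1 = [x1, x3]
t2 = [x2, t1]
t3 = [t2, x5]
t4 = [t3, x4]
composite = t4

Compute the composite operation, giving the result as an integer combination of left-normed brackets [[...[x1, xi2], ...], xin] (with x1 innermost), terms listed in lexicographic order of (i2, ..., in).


In the tensor algebra, words opening x1 carry the x1-anchored form.
Composite bracket: [[[x2, [x1, x3]], x5], x4]
The bracket unfolds into 16 signed words via [a, b] = ab - ba (2^4 = 16).
Only words starting with x1 matter:
  x1x3x2x5x4 appears with sign -1, giving the term -[[[[x1, x3], x2], x5], x4]

-[[[[x1, x3], x2], x5], x4]


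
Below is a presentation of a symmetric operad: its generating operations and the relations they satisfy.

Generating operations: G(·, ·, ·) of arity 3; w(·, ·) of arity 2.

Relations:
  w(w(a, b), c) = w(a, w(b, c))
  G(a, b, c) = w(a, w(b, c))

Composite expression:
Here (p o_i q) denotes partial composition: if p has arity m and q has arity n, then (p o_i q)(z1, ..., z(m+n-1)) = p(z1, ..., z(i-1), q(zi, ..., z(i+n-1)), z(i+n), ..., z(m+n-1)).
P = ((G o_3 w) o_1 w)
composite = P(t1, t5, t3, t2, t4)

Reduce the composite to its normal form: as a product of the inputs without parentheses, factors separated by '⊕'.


t1 ⊕ t5 ⊕ t3 ⊕ t2 ⊕ t4

Under associativity of G, the answer is the t's in reading order.
w(t1, t5) reduces to t1 ⊕ t5
w(t2, t4) reduces to t2 ⊕ t4
G(w(t1, t5), t3, w(t2, t4)) reduces to t1 ⊕ t5 ⊕ t3 ⊕ t2 ⊕ t4


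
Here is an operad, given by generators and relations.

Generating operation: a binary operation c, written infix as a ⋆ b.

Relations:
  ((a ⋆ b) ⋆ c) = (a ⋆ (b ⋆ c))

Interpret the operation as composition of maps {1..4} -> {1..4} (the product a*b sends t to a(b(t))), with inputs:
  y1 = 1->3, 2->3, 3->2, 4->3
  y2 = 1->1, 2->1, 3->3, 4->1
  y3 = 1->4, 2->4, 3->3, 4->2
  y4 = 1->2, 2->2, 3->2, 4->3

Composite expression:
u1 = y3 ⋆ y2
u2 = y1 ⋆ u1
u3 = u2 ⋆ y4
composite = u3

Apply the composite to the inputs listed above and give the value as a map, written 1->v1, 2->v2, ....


1->3, 2->3, 3->3, 4->2

(y3 ⋆ y2) = 1->4, 2->4, 3->3, 4->4
(y1 ⋆ (y3 ⋆ y2)) = 1->3, 2->3, 3->2, 4->3
((y1 ⋆ (y3 ⋆ y2)) ⋆ y4) = 1->3, 2->3, 3->3, 4->2


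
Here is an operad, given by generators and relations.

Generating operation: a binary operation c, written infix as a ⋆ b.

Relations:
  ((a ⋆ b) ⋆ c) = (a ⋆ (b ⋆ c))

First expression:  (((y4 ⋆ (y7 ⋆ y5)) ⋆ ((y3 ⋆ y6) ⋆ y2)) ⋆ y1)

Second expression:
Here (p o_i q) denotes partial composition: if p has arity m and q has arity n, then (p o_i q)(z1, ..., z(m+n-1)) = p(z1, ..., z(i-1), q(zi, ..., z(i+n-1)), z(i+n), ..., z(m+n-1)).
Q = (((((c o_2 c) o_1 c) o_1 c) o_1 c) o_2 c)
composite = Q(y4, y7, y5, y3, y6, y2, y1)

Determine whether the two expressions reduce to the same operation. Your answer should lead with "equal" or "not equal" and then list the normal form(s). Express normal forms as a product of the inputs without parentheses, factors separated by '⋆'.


In normal form, the first expression is y4 ⋆ y7 ⋆ y5 ⋆ y3 ⋆ y6 ⋆ y2 ⋆ y1
In normal form, the second expression is y4 ⋆ y7 ⋆ y5 ⋆ y3 ⋆ y6 ⋆ y2 ⋆ y1
Both agree, so they are equal.

equal: each reduces to y4 ⋆ y7 ⋆ y5 ⋆ y3 ⋆ y6 ⋆ y2 ⋆ y1


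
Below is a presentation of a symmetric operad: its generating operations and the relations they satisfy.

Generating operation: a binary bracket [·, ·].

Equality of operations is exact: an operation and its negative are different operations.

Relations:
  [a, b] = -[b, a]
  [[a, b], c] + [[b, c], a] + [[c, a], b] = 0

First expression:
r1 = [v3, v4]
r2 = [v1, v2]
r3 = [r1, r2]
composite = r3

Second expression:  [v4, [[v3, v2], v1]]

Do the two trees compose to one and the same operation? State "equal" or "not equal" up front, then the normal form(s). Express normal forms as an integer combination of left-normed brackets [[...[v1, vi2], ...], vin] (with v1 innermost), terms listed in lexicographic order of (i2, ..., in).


not equal; the first gives -[[[v1, v2], v3], v4] + [[[v1, v2], v4], v3] and the second -[[[v1, v2], v3], v4] + [[[v1, v3], v2], v4]

Normal form of the first expression: -[[[v1, v2], v3], v4] + [[[v1, v2], v4], v3]
Normal form of the second expression: -[[[v1, v2], v3], v4] + [[[v1, v3], v2], v4]
They disagree, so not equal.


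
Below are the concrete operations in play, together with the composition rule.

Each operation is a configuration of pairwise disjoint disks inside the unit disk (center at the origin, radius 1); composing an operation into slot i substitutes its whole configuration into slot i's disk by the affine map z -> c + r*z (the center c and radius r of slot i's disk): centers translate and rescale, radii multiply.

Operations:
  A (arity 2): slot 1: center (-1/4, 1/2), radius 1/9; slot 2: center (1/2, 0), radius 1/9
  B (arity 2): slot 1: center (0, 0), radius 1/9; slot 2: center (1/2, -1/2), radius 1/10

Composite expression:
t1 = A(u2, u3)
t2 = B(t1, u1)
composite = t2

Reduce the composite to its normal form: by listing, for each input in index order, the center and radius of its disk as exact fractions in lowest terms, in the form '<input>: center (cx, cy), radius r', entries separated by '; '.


u1: center (1/2, -1/2), radius 1/10; u2: center (-1/36, 1/18), radius 1/81; u3: center (1/18, 0), radius 1/81

Nesting under B composes maps z -> c + r*z down each u-path.
input u2: applying the 2 nested substitutions gives center (-1/36, 1/18), radius 1/81
input u3: applying the 2 nested substitutions gives center (1/18, 0), radius 1/81
input u1: applying the 1 nested substitution gives center (1/2, -1/2), radius 1/10


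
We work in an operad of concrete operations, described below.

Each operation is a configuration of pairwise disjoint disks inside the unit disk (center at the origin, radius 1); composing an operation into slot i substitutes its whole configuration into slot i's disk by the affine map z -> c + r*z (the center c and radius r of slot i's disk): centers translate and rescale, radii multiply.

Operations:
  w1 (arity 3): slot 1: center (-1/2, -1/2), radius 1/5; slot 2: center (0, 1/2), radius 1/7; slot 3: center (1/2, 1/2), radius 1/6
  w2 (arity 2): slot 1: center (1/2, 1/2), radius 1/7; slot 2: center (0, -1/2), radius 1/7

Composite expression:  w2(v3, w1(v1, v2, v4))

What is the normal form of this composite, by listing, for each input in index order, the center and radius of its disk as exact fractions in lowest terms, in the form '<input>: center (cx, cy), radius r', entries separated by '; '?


v1: center (-1/14, -4/7), radius 1/35; v2: center (0, -3/7), radius 1/49; v3: center (1/2, 1/2), radius 1/7; v4: center (1/14, -3/7), radius 1/42

Each v-disk chains the slot maps above it in w2; radii multiply.
for v3, the 1-step affine chain lands on center (1/2, 1/2), radius 1/7
for v1, the 2-step affine chain lands on center (-1/14, -4/7), radius 1/35
for v2, the 2-step affine chain lands on center (0, -3/7), radius 1/49
for v4, the 2-step affine chain lands on center (1/14, -3/7), radius 1/42


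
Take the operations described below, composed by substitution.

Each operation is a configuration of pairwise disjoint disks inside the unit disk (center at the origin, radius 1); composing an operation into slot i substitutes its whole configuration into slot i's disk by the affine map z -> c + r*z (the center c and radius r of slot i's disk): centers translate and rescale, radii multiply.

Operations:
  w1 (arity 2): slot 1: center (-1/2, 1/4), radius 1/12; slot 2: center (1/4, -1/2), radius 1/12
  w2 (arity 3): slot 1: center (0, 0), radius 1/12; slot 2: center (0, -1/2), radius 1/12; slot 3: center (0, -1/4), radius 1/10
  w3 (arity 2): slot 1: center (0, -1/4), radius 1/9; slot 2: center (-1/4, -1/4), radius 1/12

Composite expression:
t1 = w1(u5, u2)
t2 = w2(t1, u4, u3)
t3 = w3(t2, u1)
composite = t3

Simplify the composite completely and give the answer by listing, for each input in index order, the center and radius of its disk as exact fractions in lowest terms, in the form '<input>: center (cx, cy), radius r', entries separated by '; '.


u1: center (-1/4, -1/4), radius 1/12; u2: center (1/432, -55/216), radius 1/1296; u3: center (0, -5/18), radius 1/90; u4: center (0, -11/36), radius 1/108; u5: center (-1/216, -107/432), radius 1/1296


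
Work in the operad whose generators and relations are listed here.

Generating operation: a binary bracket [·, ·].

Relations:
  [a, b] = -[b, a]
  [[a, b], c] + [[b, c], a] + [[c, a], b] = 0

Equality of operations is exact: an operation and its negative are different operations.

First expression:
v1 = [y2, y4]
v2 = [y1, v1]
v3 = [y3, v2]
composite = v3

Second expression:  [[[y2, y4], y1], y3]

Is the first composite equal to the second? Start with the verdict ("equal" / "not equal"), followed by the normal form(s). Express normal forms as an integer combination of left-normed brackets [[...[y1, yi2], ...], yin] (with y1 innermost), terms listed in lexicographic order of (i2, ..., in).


equal; the common form is -[[[y1, y2], y4], y3] + [[[y1, y4], y2], y3]

Normal form of the first expression: -[[[y1, y2], y4], y3] + [[[y1, y4], y2], y3]
Normal form of the second expression: -[[[y1, y2], y4], y3] + [[[y1, y4], y2], y3]
One common form — equal.


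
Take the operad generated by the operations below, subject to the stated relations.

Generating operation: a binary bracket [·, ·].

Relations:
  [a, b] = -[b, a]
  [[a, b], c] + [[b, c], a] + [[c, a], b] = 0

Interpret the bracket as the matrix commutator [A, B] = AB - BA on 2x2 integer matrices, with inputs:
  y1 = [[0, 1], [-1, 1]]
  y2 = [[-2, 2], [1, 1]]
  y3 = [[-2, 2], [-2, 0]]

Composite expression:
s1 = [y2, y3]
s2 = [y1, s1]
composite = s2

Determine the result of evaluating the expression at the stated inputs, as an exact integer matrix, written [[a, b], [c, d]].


[[-10, 14], [4, 10]]

[y2, y3] = [[-6, -2], [-8, 6]]
[y1, [y2, y3]] = [[-10, 14], [4, 10]]


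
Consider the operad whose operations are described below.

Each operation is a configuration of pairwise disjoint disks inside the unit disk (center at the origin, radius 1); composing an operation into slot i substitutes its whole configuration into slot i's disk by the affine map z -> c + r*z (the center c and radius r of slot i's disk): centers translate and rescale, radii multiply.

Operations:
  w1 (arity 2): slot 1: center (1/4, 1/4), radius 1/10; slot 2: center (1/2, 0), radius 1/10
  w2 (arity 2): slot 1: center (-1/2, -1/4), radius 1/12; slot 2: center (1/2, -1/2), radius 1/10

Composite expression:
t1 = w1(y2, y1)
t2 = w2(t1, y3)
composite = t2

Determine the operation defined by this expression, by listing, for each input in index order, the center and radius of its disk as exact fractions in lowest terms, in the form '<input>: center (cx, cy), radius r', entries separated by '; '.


y1: center (-11/24, -1/4), radius 1/120; y2: center (-23/48, -11/48), radius 1/120; y3: center (1/2, -1/2), radius 1/10

Below w2, radii multiply path by path; the y-disk centers shift.
input y2: composing its 2 substitution steps yields center (-23/48, -11/48), radius 1/120
input y1: composing its 2 substitution steps yields center (-11/24, -1/4), radius 1/120
input y3: composing its 1 substitution step yields center (1/2, -1/2), radius 1/10


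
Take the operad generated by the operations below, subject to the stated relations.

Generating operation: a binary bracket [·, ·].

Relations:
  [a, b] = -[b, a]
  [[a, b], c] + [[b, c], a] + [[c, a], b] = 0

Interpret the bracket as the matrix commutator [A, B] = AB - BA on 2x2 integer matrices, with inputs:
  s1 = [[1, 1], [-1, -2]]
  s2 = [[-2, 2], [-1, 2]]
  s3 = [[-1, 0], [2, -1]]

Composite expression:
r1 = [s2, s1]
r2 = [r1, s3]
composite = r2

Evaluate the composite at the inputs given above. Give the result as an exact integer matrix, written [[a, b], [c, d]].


[s2, s1] = [[-1, -10], [-7, 1]]
[[s2, s1], s3] = [[-20, 0], [4, 20]]

[[-20, 0], [4, 20]]


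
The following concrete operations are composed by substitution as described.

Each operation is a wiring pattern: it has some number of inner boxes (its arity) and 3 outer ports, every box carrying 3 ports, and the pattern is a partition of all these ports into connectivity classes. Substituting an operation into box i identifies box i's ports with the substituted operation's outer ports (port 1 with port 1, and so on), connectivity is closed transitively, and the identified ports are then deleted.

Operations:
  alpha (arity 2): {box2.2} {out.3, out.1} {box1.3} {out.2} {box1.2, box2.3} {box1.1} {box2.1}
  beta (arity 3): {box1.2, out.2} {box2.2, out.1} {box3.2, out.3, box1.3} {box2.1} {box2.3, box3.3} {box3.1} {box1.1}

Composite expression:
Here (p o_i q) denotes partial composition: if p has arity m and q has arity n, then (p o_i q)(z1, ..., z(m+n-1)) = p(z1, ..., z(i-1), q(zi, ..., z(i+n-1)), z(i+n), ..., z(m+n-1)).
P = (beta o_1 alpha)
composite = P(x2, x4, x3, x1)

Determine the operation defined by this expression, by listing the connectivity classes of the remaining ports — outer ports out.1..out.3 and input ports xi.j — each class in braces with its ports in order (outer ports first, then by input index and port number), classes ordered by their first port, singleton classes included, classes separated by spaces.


{out.1, x3.2} {out.2} {out.3, x1.2} {x1.1} {x1.3, x3.3} {x2.1} {x2.2, x4.3} {x2.3} {x3.1} {x4.1} {x4.2}

Reachability decides: close wires over beta-identified ports.
alpha over (x2, x4) gives {out.1, out.3} {out.2} {x2.1} {x2.2, x4.3} {x2.3} {x4.1} {x4.2}, out.j being that stage's outer ports
beta over (x2, x4, x3, x1) gives {out.1, x3.2} {out.2} {out.3, x1.2} {x1.1} {x1.3, x3.3} {x2.1} {x2.2, x4.3} {x2.3} {x3.1} {x4.1} {x4.2}, out.j being that stage's outer ports


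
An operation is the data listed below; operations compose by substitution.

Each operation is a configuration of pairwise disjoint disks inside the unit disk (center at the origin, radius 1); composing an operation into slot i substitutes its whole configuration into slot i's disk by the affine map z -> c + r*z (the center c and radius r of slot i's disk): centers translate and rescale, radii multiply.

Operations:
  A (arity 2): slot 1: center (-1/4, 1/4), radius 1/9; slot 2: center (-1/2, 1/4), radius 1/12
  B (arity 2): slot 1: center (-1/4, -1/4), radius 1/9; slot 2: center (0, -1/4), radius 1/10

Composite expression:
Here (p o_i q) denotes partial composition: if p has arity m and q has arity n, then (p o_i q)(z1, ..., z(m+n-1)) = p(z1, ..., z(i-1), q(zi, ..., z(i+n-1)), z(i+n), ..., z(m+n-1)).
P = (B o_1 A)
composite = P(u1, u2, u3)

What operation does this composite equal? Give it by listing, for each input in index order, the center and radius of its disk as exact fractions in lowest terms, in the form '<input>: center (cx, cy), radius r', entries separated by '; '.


u1: center (-5/18, -2/9), radius 1/81; u2: center (-11/36, -2/9), radius 1/108; u3: center (0, -1/4), radius 1/10

Each u-disk chains the slot maps above it in B; radii multiply.
tracing u1 down its 2-map path: center (-5/18, -2/9), radius 1/81
tracing u2 down its 2-map path: center (-11/36, -2/9), radius 1/108
tracing u3 down its 1-map path: center (0, -1/4), radius 1/10


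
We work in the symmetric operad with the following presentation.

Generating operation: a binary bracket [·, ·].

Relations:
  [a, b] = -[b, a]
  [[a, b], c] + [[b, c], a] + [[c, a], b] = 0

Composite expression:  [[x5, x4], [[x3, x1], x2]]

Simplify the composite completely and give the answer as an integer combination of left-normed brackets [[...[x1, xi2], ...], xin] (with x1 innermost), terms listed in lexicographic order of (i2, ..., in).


-[[[[x1, x3], x2], x4], x5] + [[[[x1, x3], x2], x5], x4]

A multilinear Lie element is pinned by x1-initial words (x1 innermost).
Composite bracket: [[x5, x4], [[x3, x1], x2]]
The bracket unfolds into 16 signed words via [a, b] = ab - ba (2^4 = 16).
The x1-initial words carry the normal form:
  x1x3x2x4x5 appears with sign -1, giving the term -[[[[x1, x3], x2], x4], x5]
  x1x3x2x5x4 appears with sign +1, giving the term +[[[[x1, x3], x2], x5], x4]


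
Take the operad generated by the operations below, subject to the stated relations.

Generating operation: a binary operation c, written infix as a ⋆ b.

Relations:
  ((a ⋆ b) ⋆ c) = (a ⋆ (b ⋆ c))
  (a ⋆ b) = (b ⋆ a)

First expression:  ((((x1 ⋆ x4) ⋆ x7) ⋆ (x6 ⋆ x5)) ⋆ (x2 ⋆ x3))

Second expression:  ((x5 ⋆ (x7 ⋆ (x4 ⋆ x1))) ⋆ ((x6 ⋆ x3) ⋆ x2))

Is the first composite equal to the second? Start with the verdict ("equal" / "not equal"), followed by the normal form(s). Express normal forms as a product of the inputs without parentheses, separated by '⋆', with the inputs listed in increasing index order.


equal — both sides give x1 ⋆ x2 ⋆ x3 ⋆ x4 ⋆ x5 ⋆ x6 ⋆ x7


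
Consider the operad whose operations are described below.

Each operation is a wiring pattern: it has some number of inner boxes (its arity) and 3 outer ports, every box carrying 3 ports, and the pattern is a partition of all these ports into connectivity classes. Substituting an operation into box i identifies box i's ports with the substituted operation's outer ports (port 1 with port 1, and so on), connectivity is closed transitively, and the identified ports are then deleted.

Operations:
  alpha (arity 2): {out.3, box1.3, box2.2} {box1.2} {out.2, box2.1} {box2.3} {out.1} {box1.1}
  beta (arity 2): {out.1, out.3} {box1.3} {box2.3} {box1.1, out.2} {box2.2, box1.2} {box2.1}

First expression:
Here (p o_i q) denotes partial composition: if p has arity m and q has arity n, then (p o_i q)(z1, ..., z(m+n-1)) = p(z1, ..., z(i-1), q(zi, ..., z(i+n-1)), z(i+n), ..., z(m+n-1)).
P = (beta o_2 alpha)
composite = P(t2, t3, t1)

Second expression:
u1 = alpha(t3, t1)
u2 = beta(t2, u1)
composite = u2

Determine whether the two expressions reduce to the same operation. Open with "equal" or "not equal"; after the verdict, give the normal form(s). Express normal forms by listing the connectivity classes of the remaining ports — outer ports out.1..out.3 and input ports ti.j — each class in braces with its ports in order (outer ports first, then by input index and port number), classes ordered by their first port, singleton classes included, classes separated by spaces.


equal; the common form is {out.1, out.3} {out.2, t2.1} {t1.1, t2.2} {t1.2, t3.3} {t1.3} {t2.3} {t3.1} {t3.2}


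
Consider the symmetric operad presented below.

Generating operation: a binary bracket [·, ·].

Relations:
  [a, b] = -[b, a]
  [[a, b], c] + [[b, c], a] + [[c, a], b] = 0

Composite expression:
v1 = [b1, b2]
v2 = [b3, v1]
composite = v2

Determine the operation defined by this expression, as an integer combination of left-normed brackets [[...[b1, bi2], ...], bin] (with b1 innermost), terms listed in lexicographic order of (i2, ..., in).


Expand each bracket as ab - ba; the b1-initial words give the coefficients.
Composite bracket: [b3, [b1, b2]]
Expanding via [a, b] = ab - ba: 4 signed words (2^2 = 4).
Keep just the words that open with b1:
  word b1b2b3 has sign -1, contributing -[[b1, b2], b3]

-[[b1, b2], b3]


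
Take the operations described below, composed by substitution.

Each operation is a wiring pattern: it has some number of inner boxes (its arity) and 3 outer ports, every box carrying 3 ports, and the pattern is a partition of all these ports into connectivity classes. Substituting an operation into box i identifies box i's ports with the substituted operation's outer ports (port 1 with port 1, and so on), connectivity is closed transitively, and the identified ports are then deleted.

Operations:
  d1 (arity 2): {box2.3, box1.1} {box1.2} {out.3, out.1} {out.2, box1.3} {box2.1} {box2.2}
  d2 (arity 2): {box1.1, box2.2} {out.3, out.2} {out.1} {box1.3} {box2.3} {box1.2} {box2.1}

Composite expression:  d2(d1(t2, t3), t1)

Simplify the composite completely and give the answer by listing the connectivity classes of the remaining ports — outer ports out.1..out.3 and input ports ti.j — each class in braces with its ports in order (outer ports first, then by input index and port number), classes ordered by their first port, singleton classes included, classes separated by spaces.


{out.1} {out.2, out.3} {t1.1} {t1.2} {t1.3} {t2.1, t3.3} {t2.2} {t2.3} {t3.1} {t3.2}

Substituting into d2 glues patterns; closure does the rest.
through d1, on inputs (t2, t3): {out.1, out.3} {out.2, t2.3} {t2.1, t3.3} {t2.2} {t3.1} {t3.2} (out.j = stage outer ports)
through d2, on inputs (t2, t3, t1): {out.1} {out.2, out.3} {t1.1} {t1.2} {t1.3} {t2.1, t3.3} {t2.2} {t2.3} {t3.1} {t3.2} (out.j = stage outer ports)


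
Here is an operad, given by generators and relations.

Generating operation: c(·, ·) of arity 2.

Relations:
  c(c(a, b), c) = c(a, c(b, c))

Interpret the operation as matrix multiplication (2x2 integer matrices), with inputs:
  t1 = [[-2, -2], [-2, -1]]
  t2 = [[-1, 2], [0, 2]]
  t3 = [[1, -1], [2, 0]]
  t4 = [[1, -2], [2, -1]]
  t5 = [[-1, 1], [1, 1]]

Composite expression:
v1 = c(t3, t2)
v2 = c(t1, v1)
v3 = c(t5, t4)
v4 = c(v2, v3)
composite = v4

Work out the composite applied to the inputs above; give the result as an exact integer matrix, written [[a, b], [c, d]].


[[-18, 30], [-8, 16]]

c(t3, t2) = [[-1, 0], [-2, 4]]
c(t1, c(t3, t2)) = [[6, -8], [4, -4]]
c(t5, t4) = [[1, 1], [3, -3]]
c(c(t1, c(t3, t2)), c(t5, t4)) = [[-18, 30], [-8, 16]]


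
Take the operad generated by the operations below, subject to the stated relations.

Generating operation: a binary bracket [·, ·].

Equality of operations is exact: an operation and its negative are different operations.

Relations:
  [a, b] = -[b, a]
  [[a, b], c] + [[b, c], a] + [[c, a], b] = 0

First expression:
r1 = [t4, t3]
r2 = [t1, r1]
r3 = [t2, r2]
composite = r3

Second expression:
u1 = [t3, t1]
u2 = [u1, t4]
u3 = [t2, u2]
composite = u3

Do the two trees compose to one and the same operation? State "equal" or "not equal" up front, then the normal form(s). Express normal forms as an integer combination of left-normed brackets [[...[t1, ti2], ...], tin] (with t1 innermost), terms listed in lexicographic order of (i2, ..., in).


not equal — first [[[t1, t3], t4], t2] - [[[t1, t4], t3], t2], second [[[t1, t3], t4], t2]

The first expression reduces to [[[t1, t3], t4], t2] - [[[t1, t4], t3], t2]
The second expression reduces to [[[t1, t3], t4], t2]
The normal forms differ: not equal.


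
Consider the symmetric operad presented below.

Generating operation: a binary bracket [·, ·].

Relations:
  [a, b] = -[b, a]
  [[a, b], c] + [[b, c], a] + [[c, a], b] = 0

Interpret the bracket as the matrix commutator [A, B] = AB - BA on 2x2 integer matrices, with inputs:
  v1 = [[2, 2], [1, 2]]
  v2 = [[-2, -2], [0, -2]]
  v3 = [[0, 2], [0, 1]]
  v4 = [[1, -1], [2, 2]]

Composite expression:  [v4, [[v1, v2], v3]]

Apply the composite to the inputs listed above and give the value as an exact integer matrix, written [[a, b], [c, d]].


[v1, v2] = [[2, 0], [0, -2]]
[[v1, v2], v3] = [[0, 8], [0, 0]]
[v4, [[v1, v2], v3]] = [[-16, -8], [0, 16]]

[[-16, -8], [0, 16]]


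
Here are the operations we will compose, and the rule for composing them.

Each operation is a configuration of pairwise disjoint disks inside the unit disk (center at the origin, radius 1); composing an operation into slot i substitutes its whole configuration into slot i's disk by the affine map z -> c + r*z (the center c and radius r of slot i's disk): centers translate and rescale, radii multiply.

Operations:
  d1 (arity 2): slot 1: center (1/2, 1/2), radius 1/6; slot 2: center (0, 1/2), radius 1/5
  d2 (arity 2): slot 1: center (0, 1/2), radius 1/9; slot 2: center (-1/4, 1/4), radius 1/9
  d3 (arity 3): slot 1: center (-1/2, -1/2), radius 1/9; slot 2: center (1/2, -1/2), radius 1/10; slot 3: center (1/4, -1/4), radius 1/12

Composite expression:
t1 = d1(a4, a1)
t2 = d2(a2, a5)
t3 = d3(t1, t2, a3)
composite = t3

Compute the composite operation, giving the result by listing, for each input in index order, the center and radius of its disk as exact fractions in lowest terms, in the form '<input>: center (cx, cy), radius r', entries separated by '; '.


a1: center (-1/2, -4/9), radius 1/45; a2: center (1/2, -9/20), radius 1/90; a3: center (1/4, -1/4), radius 1/12; a4: center (-4/9, -4/9), radius 1/54; a5: center (19/40, -19/40), radius 1/90

Below d3, radii multiply path by path; the a-disk centers shift.
for a4, the 2-step affine chain lands on center (-4/9, -4/9), radius 1/54
for a1, the 2-step affine chain lands on center (-1/2, -4/9), radius 1/45
for a2, the 2-step affine chain lands on center (1/2, -9/20), radius 1/90
for a5, the 2-step affine chain lands on center (19/40, -19/40), radius 1/90
for a3, the 1-step affine chain lands on center (1/4, -1/4), radius 1/12


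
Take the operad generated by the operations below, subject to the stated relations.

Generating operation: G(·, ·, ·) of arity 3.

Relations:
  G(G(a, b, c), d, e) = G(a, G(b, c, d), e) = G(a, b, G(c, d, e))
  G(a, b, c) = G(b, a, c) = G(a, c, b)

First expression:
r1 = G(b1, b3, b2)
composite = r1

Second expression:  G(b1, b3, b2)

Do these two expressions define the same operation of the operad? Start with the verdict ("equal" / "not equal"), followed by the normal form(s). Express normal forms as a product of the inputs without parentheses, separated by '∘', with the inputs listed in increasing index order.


equal — both sides give b1 ∘ b2 ∘ b3


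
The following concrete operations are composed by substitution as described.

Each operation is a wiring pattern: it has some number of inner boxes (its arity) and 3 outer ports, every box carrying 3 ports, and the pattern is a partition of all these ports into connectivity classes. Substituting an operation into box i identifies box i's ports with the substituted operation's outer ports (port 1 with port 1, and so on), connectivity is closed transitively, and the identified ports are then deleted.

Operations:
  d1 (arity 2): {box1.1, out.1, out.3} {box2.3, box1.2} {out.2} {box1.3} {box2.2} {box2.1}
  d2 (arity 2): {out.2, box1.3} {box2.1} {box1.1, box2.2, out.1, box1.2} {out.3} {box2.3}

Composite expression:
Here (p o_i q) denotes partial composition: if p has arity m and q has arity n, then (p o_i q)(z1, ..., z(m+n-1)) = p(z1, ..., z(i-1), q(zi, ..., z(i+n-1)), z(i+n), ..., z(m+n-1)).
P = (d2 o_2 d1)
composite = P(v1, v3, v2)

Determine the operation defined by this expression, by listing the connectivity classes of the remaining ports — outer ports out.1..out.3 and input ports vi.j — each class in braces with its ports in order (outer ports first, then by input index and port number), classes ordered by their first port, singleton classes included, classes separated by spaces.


{out.1, v1.1, v1.2} {out.2, v1.3} {out.3} {v2.1} {v2.2} {v2.3, v3.2} {v3.1} {v3.3}

Connectivity passes through glued d2-boundaries; trace each wire chain.
composing d1 on (v3, v2), with out.j its own outer ports: {out.1, out.3, v3.1} {out.2} {v2.1} {v2.2} {v2.3, v3.2} {v3.3}
composing d2 on (v1, v3, v2), with out.j its own outer ports: {out.1, v1.1, v1.2} {out.2, v1.3} {out.3} {v2.1} {v2.2} {v2.3, v3.2} {v3.1} {v3.3}


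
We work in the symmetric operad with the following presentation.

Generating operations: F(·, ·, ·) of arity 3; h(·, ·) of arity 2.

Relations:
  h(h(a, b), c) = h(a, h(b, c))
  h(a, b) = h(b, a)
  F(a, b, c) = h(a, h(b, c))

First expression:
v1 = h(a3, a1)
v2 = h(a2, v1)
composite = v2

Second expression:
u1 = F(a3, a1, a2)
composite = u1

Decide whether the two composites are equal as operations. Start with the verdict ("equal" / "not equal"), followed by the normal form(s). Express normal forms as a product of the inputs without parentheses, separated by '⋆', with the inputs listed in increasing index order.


equal — both sides give a1 ⋆ a2 ⋆ a3

The first composite normalizes to a1 ⋆ a2 ⋆ a3
The second composite normalizes to a1 ⋆ a2 ⋆ a3
Identical normal forms: equal.


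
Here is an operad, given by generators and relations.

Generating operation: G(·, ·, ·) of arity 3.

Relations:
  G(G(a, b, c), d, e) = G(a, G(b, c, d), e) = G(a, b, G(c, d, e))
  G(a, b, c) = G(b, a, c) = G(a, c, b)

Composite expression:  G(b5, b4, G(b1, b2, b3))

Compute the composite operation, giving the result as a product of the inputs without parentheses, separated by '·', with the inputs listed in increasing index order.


With G associative and commutative, the b-input set is all that matters.
G(b1, b2, b3) reduces to b1 · b2 · b3
G(b5, b4, G(b1, b2, b3)) reduces to b5 · b4 · b1 · b2 · b3
the factors in increasing index order: b1 · b2 · b3 · b4 · b5

b1 · b2 · b3 · b4 · b5
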